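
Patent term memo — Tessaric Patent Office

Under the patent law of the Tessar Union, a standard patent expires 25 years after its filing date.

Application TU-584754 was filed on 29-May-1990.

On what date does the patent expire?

Filing date + 25 years → 29 May 2015.

May 29, 2015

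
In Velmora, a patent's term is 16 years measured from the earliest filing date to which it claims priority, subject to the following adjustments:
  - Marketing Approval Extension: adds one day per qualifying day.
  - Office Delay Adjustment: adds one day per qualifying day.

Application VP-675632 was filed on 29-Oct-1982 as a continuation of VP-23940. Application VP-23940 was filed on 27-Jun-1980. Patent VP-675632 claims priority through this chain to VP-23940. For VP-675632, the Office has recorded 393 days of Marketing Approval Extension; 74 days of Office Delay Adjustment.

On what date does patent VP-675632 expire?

Earliest priority filing: 27 June 1980.
Base term: 27 June 1980 + 16 years → 27 June 1996.
Marketing Approval Extension: +393 days → 25 July 1997.
Office Delay Adjustment: +74 days → 7 October 1997.

1997-10-07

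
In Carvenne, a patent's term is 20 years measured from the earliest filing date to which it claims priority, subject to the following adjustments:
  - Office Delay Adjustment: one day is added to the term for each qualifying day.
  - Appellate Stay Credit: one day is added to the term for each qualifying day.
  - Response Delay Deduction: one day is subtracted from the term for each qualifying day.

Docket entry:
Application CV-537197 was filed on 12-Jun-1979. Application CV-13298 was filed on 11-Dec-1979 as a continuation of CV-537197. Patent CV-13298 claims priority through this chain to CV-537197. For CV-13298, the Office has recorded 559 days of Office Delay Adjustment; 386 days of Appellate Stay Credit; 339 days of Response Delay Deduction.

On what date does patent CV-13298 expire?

Earliest priority filing: 12 June 1979.
Base term: 12 June 1979 + 20 years → 12 June 1999.
Office Delay Adjustment: +559 days → 22 December 2000.
Appellate Stay Credit: +386 days → 12 January 2002.
Response Delay Deduction: −339 days → 7 February 2001.

2001-02-07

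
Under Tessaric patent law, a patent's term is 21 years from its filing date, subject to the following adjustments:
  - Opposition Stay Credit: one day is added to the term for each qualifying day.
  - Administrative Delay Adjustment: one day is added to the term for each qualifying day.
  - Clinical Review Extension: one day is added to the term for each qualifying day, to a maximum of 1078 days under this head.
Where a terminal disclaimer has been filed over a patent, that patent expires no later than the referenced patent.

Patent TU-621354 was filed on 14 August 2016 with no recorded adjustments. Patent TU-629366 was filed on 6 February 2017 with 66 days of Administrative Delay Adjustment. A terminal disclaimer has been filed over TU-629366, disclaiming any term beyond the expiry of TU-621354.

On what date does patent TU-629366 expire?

Natural term of TU-629366:
  Base: filing + 21 years → 6 February 2038.
  Administrative Delay Adjustment: +66 days → 13 April 2038.
Expiry of referenced patent TU-621354:
  Base: filing + 21 years → 14 August 2037.
Terminal disclaimer: TU-629366 expires on the earlier of 13 April 2038 and 14 August 2037.

August 14, 2037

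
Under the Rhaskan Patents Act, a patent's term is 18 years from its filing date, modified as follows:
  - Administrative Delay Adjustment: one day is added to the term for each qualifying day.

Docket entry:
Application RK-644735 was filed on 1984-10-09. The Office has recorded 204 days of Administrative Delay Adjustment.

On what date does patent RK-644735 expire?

May 1, 2003

Base term: filing date + 18 years → 9 October 2002.
Administrative Delay Adjustment: +204 days → 1 May 2003.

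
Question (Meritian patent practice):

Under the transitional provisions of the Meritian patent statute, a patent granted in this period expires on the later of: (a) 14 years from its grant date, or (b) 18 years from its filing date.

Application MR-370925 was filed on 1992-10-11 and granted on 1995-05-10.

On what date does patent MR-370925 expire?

2010-10-11

(a) grant + 14 years → 10 May 2009.
(b) filing + 18 years → 11 October 2010.
Later of the two: 11 October 2010.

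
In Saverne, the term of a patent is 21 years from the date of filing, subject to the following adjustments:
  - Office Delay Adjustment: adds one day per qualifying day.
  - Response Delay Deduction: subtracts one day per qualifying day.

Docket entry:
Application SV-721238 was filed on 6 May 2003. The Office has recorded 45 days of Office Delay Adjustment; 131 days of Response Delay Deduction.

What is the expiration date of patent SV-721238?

Base term: filing date + 21 years → 6 May 2024.
Office Delay Adjustment: +45 days → 20 June 2024.
Response Delay Deduction: −131 days → 10 February 2024.

2024-02-10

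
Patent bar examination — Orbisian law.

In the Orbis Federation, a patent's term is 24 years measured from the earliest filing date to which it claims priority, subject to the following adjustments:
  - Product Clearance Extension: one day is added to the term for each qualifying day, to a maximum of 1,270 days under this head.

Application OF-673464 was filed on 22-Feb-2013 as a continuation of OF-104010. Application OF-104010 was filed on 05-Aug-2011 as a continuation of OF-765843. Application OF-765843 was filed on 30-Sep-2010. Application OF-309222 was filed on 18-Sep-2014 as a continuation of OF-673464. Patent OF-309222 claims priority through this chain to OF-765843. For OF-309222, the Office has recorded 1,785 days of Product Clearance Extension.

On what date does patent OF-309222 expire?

2038-03-23

Earliest priority filing: 30 September 2010.
Base term: 30 September 2010 + 24 years → 30 September 2034.
Product Clearance Extension: 1785 days claimed exceeds the 1270-day cap, so +1270 days → 23 March 2038.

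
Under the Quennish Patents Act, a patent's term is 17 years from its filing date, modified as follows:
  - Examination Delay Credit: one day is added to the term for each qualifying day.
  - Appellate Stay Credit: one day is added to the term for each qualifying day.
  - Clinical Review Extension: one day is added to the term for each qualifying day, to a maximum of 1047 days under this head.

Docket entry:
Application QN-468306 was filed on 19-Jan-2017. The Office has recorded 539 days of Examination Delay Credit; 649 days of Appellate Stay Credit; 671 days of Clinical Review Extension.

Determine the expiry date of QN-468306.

2039-02-21

Base term: filing date + 17 years → 19 January 2034.
Examination Delay Credit: +539 days → 12 July 2035.
Appellate Stay Credit: +649 days → 21 April 2037.
Clinical Review Extension: 671 days (within the 1047-day cap) → +671 days → 21 February 2039.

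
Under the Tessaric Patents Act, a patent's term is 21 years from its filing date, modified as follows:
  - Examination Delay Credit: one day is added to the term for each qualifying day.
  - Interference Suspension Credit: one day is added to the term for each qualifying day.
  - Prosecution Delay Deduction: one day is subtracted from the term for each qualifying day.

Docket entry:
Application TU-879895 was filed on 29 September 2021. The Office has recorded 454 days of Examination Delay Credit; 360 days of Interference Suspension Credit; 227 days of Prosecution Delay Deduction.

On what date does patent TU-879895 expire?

May 8, 2044

Base term: filing date + 21 years → 29 September 2042.
Examination Delay Credit: +454 days → 27 December 2043.
Interference Suspension Credit: +360 days → 21 December 2044.
Prosecution Delay Deduction: −227 days → 8 May 2044.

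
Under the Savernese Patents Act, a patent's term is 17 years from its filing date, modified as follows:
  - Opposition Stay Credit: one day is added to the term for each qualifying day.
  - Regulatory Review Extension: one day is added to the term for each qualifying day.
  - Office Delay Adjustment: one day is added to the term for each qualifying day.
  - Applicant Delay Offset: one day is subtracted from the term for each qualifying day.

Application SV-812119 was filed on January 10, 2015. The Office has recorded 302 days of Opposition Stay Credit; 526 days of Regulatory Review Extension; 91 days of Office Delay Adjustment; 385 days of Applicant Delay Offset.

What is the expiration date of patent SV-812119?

Base term: filing date + 17 years → 10 January 2032.
Opposition Stay Credit: +302 days → 7 November 2032.
Regulatory Review Extension: +526 days → 17 April 2034.
Office Delay Adjustment: +91 days → 17 July 2034.
Applicant Delay Offset: −385 days → 27 June 2033.

June 27, 2033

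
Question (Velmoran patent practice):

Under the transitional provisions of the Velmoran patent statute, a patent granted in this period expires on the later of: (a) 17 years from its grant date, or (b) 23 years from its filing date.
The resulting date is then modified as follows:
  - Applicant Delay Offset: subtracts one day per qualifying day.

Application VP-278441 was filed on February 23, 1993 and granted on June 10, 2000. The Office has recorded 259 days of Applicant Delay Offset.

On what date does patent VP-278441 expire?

2016-09-24

(a) grant + 17 years → 10 June 2017.
(b) filing + 23 years → 23 February 2016.
Later of the two: 10 June 2017.
Applicant Delay Offset: −259 days → 24 September 2016.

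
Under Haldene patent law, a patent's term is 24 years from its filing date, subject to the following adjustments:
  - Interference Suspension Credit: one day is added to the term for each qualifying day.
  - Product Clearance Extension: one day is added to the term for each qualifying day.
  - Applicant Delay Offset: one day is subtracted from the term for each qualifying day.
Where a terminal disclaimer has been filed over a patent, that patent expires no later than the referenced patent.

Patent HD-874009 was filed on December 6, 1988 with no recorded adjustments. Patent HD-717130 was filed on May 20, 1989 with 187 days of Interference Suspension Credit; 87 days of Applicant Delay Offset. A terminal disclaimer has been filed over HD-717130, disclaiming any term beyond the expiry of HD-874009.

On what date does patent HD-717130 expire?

December 6, 2012

Natural term of HD-717130:
  Base: filing + 24 years → 20 May 2013.
  Interference Suspension Credit: +187 days → 23 November 2013.
  Applicant Delay Offset: −87 days → 28 August 2013.
Expiry of referenced patent HD-874009:
  Base: filing + 24 years → 6 December 2012.
Terminal disclaimer: HD-717130 expires on the earlier of 28 August 2013 and 6 December 2012.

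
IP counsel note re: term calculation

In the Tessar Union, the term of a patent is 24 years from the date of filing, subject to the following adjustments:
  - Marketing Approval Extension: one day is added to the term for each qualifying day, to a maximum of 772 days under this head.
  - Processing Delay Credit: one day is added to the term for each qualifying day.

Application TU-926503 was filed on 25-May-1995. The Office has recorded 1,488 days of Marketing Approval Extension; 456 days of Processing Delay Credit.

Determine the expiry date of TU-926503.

Base term: filing date + 24 years → 25 May 2019.
Marketing Approval Extension: 1488 days claimed exceeds the 772-day cap, so +772 days → 5 July 2021.
Processing Delay Credit: +456 days → 4 October 2022.

October 4, 2022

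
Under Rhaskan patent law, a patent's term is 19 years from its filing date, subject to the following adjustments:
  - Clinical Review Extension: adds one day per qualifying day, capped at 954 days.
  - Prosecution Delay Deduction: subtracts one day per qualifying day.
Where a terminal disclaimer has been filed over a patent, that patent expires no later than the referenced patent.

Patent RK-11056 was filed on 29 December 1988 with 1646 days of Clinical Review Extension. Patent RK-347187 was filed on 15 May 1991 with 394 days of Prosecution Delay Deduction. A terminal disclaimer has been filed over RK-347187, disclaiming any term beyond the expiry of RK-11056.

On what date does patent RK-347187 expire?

April 16, 2009

Natural term of RK-347187:
  Base: filing + 19 years → 15 May 2010.
  Prosecution Delay Deduction: −394 days → 16 April 2009.
Expiry of referenced patent RK-11056:
  Base: filing + 19 years → 29 December 2007.
  Clinical Review Extension: 1646 days claimed exceeds the 954-day cap, so +954 days → 9 August 2010.
Terminal disclaimer: RK-347187 expires on the earlier of 16 April 2009 and 9 August 2010.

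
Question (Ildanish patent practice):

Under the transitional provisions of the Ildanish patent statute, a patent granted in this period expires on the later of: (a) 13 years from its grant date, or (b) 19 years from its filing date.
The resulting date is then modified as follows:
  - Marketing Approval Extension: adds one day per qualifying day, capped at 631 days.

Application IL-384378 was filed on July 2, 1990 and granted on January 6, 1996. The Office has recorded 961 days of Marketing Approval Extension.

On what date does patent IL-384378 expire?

(a) grant + 13 years → 6 January 2009.
(b) filing + 19 years → 2 July 2009.
Later of the two: 2 July 2009.
Marketing Approval Extension: 961 days claimed exceeds the 631-day cap, so +631 days → 25 March 2011.

2011-03-25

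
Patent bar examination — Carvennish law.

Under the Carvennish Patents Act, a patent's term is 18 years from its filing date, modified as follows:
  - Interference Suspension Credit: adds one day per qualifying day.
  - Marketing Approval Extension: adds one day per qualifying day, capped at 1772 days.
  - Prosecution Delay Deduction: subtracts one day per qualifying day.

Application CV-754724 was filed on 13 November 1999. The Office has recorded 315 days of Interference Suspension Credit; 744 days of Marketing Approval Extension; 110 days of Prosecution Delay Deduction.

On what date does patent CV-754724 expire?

Base term: filing date + 18 years → 13 November 2017.
Interference Suspension Credit: +315 days → 24 September 2018.
Marketing Approval Extension: 744 days (within the 1772-day cap) → +744 days → 7 October 2020.
Prosecution Delay Deduction: −110 days → 19 June 2020.

2020-06-19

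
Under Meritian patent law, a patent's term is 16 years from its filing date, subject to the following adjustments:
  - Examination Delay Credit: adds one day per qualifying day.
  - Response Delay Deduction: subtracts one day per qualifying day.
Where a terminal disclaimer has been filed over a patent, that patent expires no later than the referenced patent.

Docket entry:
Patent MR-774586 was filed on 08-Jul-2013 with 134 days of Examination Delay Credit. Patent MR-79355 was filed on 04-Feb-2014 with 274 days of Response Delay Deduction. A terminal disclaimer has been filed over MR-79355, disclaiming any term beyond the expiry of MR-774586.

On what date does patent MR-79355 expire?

Natural term of MR-79355:
  Base: filing + 16 years → 4 February 2030.
  Response Delay Deduction: −274 days → 6 May 2029.
Expiry of referenced patent MR-774586:
  Base: filing + 16 years → 8 July 2029.
  Examination Delay Credit: +134 days → 19 November 2029.
Terminal disclaimer: MR-79355 expires on the earlier of 6 May 2029 and 19 November 2029.

May 6, 2029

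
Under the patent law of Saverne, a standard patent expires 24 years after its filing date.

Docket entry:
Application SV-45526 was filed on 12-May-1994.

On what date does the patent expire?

Filing date + 24 years → 12 May 2018.

May 12, 2018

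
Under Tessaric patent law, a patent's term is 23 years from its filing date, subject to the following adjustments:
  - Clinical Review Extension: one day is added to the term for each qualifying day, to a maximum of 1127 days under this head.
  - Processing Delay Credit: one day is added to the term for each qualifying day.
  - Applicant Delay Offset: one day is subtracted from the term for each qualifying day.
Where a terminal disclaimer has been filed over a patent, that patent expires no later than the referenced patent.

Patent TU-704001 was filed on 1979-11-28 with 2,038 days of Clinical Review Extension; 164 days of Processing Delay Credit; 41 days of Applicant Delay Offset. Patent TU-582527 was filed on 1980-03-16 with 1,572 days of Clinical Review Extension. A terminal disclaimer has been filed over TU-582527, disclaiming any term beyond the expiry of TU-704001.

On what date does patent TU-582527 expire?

2006-04-16

Natural term of TU-582527:
  Base: filing + 23 years → 16 March 2003.
  Clinical Review Extension: 1572 days claimed exceeds the 1127-day cap, so +1127 days → 16 April 2006.
Expiry of referenced patent TU-704001:
  Base: filing + 23 years → 28 November 2002.
  Clinical Review Extension: 2038 days claimed exceeds the 1127-day cap, so +1127 days → 29 December 2005.
  Processing Delay Credit: +164 days → 11 June 2006.
  Applicant Delay Offset: −41 days → 1 May 2006.
Terminal disclaimer: TU-582527 expires on the earlier of 16 April 2006 and 1 May 2006.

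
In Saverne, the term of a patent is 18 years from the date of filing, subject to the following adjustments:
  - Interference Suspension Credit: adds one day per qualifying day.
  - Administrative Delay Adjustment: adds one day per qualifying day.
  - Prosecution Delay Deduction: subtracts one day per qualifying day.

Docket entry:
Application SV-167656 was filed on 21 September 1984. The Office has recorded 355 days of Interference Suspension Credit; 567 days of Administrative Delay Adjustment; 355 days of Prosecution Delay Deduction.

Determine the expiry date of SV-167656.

Base term: filing date + 18 years → 21 September 2002.
Interference Suspension Credit: +355 days → 11 September 2003.
Administrative Delay Adjustment: +567 days → 31 March 2005.
Prosecution Delay Deduction: −355 days → 10 April 2004.

2004-04-10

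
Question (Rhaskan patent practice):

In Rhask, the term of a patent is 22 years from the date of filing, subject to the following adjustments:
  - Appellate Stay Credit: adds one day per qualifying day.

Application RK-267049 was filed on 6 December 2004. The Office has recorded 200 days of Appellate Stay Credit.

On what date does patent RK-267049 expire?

Base term: filing date + 22 years → 6 December 2026.
Appellate Stay Credit: +200 days → 24 June 2027.

June 24, 2027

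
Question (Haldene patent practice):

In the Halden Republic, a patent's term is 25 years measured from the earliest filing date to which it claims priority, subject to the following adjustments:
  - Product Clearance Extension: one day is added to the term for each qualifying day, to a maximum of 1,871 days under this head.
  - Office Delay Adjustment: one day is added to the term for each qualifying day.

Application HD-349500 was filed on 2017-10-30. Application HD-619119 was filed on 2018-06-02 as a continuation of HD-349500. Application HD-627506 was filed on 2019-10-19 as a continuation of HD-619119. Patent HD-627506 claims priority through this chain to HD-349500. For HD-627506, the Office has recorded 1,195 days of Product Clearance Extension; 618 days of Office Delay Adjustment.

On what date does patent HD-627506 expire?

October 17, 2047

Earliest priority filing: 30 October 2017.
Base term: 30 October 2017 + 25 years → 30 October 2042.
Product Clearance Extension: 1195 days (within the 1871-day cap) → +1195 days → 6 February 2046.
Office Delay Adjustment: +618 days → 17 October 2047.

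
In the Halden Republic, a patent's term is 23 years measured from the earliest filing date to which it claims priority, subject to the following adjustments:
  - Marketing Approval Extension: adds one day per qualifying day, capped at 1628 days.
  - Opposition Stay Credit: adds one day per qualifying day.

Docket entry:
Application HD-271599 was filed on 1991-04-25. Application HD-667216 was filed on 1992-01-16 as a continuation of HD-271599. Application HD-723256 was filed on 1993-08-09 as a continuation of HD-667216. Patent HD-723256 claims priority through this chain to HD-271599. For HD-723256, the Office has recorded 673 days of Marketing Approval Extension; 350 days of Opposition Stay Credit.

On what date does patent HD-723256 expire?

2017-02-11

Earliest priority filing: 25 April 1991.
Base term: 25 April 1991 + 23 years → 25 April 2014.
Marketing Approval Extension: 673 days (within the 1628-day cap) → +673 days → 27 February 2016.
Opposition Stay Credit: +350 days → 11 February 2017.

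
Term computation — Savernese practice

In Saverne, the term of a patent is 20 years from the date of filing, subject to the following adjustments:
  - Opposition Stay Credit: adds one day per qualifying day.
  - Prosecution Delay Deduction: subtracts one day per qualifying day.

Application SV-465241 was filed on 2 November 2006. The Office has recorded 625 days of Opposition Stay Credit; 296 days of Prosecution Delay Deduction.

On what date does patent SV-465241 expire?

September 27, 2027

Base term: filing date + 20 years → 2 November 2026.
Opposition Stay Credit: +625 days → 19 July 2028.
Prosecution Delay Deduction: −296 days → 27 September 2027.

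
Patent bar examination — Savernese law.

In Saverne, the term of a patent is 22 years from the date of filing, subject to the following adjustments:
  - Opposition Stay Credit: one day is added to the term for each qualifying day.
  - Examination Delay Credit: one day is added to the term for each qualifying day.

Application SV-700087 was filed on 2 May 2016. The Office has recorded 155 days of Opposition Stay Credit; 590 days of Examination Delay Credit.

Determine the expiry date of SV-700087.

Base term: filing date + 22 years → 2 May 2038.
Opposition Stay Credit: +155 days → 4 October 2038.
Examination Delay Credit: +590 days → 16 May 2040.

2040-05-16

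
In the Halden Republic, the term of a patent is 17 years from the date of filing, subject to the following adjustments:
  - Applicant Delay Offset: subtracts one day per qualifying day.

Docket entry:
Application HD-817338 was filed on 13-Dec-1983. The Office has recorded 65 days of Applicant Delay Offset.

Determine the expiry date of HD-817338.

Base term: filing date + 17 years → 13 December 2000.
Applicant Delay Offset: −65 days → 9 October 2000.

2000-10-09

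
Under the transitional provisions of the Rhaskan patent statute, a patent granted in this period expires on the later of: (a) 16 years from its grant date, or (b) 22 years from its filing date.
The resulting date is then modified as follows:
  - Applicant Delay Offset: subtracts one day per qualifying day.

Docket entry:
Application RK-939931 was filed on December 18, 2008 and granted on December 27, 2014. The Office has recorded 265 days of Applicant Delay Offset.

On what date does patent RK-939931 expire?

2030-04-06

(a) grant + 16 years → 27 December 2030.
(b) filing + 22 years → 18 December 2030.
Later of the two: 27 December 2030.
Applicant Delay Offset: −265 days → 6 April 2030.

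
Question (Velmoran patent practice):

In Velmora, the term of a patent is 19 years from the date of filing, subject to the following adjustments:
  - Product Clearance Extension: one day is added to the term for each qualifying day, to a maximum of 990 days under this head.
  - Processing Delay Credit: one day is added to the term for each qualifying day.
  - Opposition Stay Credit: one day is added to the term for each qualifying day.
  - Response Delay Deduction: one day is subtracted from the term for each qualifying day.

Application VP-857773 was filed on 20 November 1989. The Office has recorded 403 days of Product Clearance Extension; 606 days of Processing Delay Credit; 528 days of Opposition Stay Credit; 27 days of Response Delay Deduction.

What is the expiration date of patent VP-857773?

Base term: filing date + 19 years → 20 November 2008.
Product Clearance Extension: 403 days (within the 990-day cap) → +403 days → 28 December 2009.
Processing Delay Credit: +606 days → 26 August 2011.
Opposition Stay Credit: +528 days → 4 February 2013.
Response Delay Deduction: −27 days → 8 January 2013.

January 8, 2013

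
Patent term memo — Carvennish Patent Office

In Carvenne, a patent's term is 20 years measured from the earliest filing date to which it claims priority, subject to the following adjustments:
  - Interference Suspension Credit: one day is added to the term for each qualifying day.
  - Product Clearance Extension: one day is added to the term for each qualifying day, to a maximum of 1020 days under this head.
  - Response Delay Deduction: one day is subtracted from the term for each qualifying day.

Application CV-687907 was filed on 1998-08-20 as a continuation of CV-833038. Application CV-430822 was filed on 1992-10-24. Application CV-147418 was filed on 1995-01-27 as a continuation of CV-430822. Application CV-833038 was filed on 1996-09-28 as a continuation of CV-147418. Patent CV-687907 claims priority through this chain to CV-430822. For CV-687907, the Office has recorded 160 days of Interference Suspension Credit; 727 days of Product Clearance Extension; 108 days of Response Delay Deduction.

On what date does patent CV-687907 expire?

2014-12-12

Earliest priority filing: 24 October 1992.
Base term: 24 October 1992 + 20 years → 24 October 2012.
Interference Suspension Credit: +160 days → 2 April 2013.
Product Clearance Extension: 727 days (within the 1020-day cap) → +727 days → 30 March 2015.
Response Delay Deduction: −108 days → 12 December 2014.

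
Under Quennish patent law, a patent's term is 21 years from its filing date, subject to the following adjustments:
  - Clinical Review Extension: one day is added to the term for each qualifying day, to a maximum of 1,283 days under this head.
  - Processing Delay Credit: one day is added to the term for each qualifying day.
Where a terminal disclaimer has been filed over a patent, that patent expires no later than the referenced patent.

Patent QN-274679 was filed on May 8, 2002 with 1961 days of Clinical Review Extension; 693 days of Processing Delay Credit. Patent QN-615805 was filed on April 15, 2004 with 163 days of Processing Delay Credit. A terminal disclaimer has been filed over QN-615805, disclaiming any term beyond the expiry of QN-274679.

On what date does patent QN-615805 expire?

Natural term of QN-615805:
  Base: filing + 21 years → 15 April 2025.
  Processing Delay Credit: +163 days → 25 September 2025.
Expiry of referenced patent QN-274679:
  Base: filing + 21 years → 8 May 2023.
  Clinical Review Extension: 1961 days claimed exceeds the 1283-day cap, so +1283 days → 11 November 2026.
  Processing Delay Credit: +693 days → 4 October 2028.
Terminal disclaimer: QN-615805 expires on the earlier of 25 September 2025 and 4 October 2028.

September 25, 2025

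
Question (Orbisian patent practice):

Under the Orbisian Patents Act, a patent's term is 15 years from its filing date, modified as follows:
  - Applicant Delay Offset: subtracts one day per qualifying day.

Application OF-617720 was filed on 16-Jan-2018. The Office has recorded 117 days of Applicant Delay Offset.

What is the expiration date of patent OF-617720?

September 21, 2032

Base term: filing date + 15 years → 16 January 2033.
Applicant Delay Offset: −117 days → 21 September 2032.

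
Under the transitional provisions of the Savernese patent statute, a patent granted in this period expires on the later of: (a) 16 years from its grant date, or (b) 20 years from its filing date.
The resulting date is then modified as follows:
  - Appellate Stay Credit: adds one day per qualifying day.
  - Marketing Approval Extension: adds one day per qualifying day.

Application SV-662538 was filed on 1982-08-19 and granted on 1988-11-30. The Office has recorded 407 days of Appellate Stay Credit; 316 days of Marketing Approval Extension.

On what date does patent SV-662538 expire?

2006-11-23

(a) grant + 16 years → 30 November 2004.
(b) filing + 20 years → 19 August 2002.
Later of the two: 30 November 2004.
Appellate Stay Credit: +407 days → 11 January 2006.
Marketing Approval Extension: +316 days → 23 November 2006.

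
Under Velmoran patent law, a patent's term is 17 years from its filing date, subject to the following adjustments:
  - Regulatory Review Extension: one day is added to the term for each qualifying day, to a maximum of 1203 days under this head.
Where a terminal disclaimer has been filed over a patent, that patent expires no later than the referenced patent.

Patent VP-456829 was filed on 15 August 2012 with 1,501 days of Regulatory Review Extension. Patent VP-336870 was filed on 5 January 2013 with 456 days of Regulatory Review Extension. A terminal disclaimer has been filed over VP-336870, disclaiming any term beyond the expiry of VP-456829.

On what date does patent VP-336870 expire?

Natural term of VP-336870:
  Base: filing + 17 years → 5 January 2030.
  Regulatory Review Extension: 456 days (within the 1203-day cap) → +456 days → 6 April 2031.
Expiry of referenced patent VP-456829:
  Base: filing + 17 years → 15 August 2029.
  Regulatory Review Extension: 1501 days claimed exceeds the 1203-day cap, so +1203 days → 30 November 2032.
Terminal disclaimer: VP-336870 expires on the earlier of 6 April 2031 and 30 November 2032.

April 6, 2031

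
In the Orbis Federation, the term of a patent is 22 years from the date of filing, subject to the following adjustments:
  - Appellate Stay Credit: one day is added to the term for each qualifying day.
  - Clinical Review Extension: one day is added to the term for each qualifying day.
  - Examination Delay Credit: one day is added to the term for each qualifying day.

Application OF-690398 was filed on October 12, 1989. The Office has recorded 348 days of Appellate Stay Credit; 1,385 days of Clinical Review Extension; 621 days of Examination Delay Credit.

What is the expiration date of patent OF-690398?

March 23, 2018

Base term: filing date + 22 years → 12 October 2011.
Appellate Stay Credit: +348 days → 24 September 2012.
Clinical Review Extension: +1385 days → 10 July 2016.
Examination Delay Credit: +621 days → 23 March 2018.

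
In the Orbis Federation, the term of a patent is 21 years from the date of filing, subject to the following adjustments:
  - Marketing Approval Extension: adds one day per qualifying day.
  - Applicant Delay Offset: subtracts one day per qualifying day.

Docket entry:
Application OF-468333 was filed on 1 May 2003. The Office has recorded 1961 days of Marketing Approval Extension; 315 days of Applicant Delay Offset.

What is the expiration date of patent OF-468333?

Base term: filing date + 21 years → 1 May 2024.
Marketing Approval Extension: +1961 days → 13 September 2029.
Applicant Delay Offset: −315 days → 2 November 2028.

2028-11-02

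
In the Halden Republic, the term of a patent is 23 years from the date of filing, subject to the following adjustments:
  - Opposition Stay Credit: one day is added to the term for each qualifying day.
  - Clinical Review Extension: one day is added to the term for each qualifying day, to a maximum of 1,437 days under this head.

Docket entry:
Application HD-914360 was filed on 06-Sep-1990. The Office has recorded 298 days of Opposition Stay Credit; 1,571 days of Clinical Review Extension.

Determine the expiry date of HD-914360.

Base term: filing date + 23 years → 6 September 2013.
Opposition Stay Credit: +298 days → 1 July 2014.
Clinical Review Extension: 1571 days claimed exceeds the 1437-day cap, so +1437 days → 7 June 2018.

June 7, 2018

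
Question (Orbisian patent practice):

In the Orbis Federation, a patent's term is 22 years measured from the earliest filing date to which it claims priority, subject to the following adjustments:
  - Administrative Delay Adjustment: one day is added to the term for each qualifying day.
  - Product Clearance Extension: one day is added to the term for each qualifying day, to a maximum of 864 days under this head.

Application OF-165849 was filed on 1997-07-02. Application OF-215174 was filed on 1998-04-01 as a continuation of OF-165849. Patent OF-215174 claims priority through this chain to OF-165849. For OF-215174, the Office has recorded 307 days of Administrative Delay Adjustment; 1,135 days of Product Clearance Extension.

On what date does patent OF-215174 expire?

2022-09-15

Earliest priority filing: 2 July 1997.
Base term: 2 July 1997 + 22 years → 2 July 2019.
Administrative Delay Adjustment: +307 days → 4 May 2020.
Product Clearance Extension: 1135 days claimed exceeds the 864-day cap, so +864 days → 15 September 2022.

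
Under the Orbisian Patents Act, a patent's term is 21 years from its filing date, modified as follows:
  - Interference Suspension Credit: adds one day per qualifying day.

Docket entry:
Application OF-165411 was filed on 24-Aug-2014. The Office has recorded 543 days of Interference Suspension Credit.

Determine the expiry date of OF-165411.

Base term: filing date + 21 years → 24 August 2035.
Interference Suspension Credit: +543 days → 17 February 2037.

February 17, 2037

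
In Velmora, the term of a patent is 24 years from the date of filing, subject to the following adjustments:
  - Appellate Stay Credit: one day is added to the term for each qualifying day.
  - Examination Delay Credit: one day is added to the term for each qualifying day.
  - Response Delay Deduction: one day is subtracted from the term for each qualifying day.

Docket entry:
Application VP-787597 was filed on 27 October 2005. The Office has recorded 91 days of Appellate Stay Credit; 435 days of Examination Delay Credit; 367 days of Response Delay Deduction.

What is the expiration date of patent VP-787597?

Base term: filing date + 24 years → 27 October 2029.
Appellate Stay Credit: +91 days → 26 January 2030.
Examination Delay Credit: +435 days → 6 April 2031.
Response Delay Deduction: −367 days → 4 April 2030.

2030-04-04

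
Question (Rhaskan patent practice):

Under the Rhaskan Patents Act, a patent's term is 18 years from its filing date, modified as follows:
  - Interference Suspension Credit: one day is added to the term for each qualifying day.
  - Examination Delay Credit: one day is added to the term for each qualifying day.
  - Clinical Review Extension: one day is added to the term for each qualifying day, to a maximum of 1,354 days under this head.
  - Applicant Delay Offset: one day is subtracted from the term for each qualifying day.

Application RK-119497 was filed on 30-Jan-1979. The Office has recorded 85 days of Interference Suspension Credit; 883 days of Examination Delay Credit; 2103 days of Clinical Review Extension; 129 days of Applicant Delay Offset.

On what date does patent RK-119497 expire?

Base term: filing date + 18 years → 30 January 1997.
Interference Suspension Credit: +85 days → 25 April 1997.
Examination Delay Credit: +883 days → 25 September 1999.
Clinical Review Extension: 2103 days claimed exceeds the 1354-day cap, so +1354 days → 10 June 2003.
Applicant Delay Offset: −129 days → 1 February 2003.

2003-02-01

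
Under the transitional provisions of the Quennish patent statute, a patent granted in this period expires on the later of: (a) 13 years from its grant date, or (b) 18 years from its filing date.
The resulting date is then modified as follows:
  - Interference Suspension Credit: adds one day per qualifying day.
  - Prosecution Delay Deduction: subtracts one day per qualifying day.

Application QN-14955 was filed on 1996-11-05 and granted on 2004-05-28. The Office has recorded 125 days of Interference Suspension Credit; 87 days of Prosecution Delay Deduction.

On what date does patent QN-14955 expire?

2017-07-05

(a) grant + 13 years → 28 May 2017.
(b) filing + 18 years → 5 November 2014.
Later of the two: 28 May 2017.
Interference Suspension Credit: +125 days → 30 September 2017.
Prosecution Delay Deduction: −87 days → 5 July 2017.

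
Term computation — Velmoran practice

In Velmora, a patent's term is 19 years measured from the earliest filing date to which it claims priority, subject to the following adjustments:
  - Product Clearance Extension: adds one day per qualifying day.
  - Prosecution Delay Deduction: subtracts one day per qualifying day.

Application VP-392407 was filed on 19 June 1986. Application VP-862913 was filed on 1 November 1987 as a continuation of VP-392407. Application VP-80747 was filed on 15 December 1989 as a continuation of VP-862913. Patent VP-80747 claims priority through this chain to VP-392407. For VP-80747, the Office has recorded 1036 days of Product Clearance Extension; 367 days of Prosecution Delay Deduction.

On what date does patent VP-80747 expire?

April 19, 2007

Earliest priority filing: 19 June 1986.
Base term: 19 June 1986 + 19 years → 19 June 2005.
Product Clearance Extension: +1036 days → 20 April 2008.
Prosecution Delay Deduction: −367 days → 19 April 2007.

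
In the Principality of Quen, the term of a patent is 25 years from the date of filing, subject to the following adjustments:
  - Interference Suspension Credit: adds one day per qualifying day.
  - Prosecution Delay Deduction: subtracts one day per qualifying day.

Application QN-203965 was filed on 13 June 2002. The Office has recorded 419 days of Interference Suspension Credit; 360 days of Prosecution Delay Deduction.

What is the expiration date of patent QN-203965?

August 11, 2027

Base term: filing date + 25 years → 13 June 2027.
Interference Suspension Credit: +419 days → 5 August 2028.
Prosecution Delay Deduction: −360 days → 11 August 2027.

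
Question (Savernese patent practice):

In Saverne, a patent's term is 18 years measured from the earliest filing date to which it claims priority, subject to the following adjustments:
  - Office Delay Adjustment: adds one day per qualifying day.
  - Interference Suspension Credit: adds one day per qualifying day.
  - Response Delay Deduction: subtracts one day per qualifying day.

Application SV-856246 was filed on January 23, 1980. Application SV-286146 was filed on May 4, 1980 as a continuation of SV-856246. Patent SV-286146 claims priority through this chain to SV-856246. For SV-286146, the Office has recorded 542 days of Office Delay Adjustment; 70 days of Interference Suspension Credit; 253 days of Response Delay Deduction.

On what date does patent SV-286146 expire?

January 17, 1999

Earliest priority filing: 23 January 1980.
Base term: 23 January 1980 + 18 years → 23 January 1998.
Office Delay Adjustment: +542 days → 19 July 1999.
Interference Suspension Credit: +70 days → 27 September 1999.
Response Delay Deduction: −253 days → 17 January 1999.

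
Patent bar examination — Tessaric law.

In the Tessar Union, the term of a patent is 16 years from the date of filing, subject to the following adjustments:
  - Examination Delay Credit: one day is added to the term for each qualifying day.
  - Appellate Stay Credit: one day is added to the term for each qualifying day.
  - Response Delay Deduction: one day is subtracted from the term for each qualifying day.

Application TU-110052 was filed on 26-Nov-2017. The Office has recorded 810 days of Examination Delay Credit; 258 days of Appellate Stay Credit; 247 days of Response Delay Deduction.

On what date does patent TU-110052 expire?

Base term: filing date + 16 years → 26 November 2033.
Examination Delay Credit: +810 days → 14 February 2036.
Appellate Stay Credit: +258 days → 29 October 2036.
Response Delay Deduction: −247 days → 25 February 2036.

February 25, 2036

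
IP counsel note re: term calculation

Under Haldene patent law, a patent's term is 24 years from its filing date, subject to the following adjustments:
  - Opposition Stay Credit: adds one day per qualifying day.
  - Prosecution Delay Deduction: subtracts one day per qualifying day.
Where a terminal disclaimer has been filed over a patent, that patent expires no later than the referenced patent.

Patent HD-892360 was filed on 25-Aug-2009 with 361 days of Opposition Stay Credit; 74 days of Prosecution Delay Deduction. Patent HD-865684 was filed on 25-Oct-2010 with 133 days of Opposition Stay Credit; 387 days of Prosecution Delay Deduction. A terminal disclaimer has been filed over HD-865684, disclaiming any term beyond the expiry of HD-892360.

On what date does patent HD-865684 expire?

2034-02-13

Natural term of HD-865684:
  Base: filing + 24 years → 25 October 2034.
  Opposition Stay Credit: +133 days → 7 March 2035.
  Prosecution Delay Deduction: −387 days → 13 February 2034.
Expiry of referenced patent HD-892360:
  Base: filing + 24 years → 25 August 2033.
  Opposition Stay Credit: +361 days → 21 August 2034.
  Prosecution Delay Deduction: −74 days → 8 June 2034.
Terminal disclaimer: HD-865684 expires on the earlier of 13 February 2034 and 8 June 2034.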